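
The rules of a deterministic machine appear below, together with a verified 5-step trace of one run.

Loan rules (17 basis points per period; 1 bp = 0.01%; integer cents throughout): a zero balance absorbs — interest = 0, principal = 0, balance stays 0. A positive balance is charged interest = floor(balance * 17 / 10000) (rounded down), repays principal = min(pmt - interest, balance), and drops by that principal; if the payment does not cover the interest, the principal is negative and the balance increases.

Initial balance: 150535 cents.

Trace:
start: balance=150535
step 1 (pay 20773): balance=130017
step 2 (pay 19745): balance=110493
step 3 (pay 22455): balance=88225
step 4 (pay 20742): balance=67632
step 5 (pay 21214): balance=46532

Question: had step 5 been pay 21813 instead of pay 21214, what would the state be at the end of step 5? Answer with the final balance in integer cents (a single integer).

45933

(re-executing from step 5 with the substitution; state before step 5: balance=67632)
step 5 (pay 21813): balance=45933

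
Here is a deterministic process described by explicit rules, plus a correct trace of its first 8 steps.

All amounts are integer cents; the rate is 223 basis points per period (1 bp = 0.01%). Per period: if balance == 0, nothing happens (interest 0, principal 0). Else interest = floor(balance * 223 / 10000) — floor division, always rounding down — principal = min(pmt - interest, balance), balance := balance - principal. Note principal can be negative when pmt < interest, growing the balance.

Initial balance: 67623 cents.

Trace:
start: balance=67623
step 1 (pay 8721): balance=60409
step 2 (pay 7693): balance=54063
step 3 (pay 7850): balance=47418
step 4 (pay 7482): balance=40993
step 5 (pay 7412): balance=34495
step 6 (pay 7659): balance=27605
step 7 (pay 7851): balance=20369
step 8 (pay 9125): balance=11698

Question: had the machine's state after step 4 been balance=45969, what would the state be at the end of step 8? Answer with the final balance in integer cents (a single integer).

17132

state after step 4 := balance=45969
step 5 (pay 7412): balance=39582
step 6 (pay 7659): balance=32805
step 7 (pay 7851): balance=25685
step 8 (pay 9125): balance=17132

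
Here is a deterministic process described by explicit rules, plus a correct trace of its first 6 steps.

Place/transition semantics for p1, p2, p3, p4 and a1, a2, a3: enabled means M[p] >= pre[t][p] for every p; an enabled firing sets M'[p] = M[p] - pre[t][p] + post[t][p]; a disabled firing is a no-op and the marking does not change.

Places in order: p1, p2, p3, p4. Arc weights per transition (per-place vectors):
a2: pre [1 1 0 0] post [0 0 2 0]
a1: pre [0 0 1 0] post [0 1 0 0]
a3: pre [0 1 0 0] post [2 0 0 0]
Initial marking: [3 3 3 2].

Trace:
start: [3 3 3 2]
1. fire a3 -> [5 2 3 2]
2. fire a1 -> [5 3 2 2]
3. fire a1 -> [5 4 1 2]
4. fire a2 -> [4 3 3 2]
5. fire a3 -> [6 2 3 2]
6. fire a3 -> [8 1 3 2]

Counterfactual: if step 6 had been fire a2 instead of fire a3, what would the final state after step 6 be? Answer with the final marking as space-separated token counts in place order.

(re-executing from step 6 with the substitution; state before step 6: [6 2 3 2])
6. fire a2 -> [5 1 5 2]

5 1 5 2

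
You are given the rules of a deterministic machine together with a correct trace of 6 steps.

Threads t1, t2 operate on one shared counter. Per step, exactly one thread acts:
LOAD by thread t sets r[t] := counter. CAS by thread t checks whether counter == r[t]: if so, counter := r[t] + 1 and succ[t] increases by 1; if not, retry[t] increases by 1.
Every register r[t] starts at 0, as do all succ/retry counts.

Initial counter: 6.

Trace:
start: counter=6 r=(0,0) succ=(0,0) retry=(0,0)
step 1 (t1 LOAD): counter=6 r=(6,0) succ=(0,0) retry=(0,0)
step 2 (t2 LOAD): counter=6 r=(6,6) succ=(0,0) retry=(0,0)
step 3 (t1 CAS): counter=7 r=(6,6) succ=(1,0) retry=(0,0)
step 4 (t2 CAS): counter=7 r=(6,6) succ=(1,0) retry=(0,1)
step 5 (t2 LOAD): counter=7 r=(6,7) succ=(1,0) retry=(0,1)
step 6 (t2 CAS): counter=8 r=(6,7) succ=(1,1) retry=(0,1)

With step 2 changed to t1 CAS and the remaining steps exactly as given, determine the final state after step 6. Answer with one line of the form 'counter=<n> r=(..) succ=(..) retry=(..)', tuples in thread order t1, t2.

counter=8 r=(6,7) succ=(1,1) retry=(1,1)

(re-executing from step 2 with the substitution; state before step 2: counter=6 r=(6,0) succ=(0,0) retry=(0,0))
step 2 (t1 CAS): counter=7 r=(6,0) succ=(1,0) retry=(0,0)
step 3 (t1 CAS): counter=7 r=(6,0) succ=(1,0) retry=(1,0)
step 4 (t2 CAS): counter=7 r=(6,0) succ=(1,0) retry=(1,1)
step 5 (t2 LOAD): counter=7 r=(6,7) succ=(1,0) retry=(1,1)
step 6 (t2 CAS): counter=8 r=(6,7) succ=(1,1) retry=(1,1)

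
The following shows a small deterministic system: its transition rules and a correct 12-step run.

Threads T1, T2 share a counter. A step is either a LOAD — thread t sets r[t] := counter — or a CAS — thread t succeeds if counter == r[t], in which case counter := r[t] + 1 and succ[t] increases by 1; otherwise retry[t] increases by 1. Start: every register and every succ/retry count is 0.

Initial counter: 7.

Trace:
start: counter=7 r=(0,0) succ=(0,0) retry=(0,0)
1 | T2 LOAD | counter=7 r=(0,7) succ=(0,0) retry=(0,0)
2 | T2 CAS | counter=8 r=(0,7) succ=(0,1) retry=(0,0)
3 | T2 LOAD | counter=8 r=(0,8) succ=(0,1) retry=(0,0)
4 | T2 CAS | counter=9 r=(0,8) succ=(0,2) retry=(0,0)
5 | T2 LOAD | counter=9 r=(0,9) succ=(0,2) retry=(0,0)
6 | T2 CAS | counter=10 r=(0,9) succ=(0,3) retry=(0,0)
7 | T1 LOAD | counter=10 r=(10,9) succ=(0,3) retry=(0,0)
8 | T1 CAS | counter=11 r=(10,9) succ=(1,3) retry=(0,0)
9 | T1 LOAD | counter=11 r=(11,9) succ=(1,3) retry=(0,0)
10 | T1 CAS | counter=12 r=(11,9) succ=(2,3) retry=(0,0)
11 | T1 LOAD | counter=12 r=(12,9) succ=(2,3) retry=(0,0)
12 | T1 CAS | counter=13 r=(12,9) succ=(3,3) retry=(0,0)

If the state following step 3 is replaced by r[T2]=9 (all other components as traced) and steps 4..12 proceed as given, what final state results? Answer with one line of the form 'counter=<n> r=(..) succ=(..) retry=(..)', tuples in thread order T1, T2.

state after step 3 := counter=8 r=(0,9) succ=(0,1) retry=(0,0)
4 | T2 CAS | counter=8 r=(0,9) succ=(0,1) retry=(0,1)
5 | T2 LOAD | counter=8 r=(0,8) succ=(0,1) retry=(0,1)
6 | T2 CAS | counter=9 r=(0,8) succ=(0,2) retry=(0,1)
7 | T1 LOAD | counter=9 r=(9,8) succ=(0,2) retry=(0,1)
8 | T1 CAS | counter=10 r=(9,8) succ=(1,2) retry=(0,1)
9 | T1 LOAD | counter=10 r=(10,8) succ=(1,2) retry=(0,1)
10 | T1 CAS | counter=11 r=(10,8) succ=(2,2) retry=(0,1)
11 | T1 LOAD | counter=11 r=(11,8) succ=(2,2) retry=(0,1)
12 | T1 CAS | counter=12 r=(11,8) succ=(3,2) retry=(0,1)

counter=12 r=(11,8) succ=(3,2) retry=(0,1)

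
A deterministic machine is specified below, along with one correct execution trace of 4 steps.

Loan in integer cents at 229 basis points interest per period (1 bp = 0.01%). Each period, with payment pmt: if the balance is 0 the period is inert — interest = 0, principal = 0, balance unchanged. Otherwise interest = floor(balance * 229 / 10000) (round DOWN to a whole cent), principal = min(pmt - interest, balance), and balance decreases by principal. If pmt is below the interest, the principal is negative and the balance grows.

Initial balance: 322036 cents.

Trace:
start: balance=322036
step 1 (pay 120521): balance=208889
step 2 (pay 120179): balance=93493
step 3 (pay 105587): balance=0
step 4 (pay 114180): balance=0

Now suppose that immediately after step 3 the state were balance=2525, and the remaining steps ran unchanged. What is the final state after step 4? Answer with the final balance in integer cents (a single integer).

state after step 3 := balance=2525
step 4 (pay 114180): balance=0

0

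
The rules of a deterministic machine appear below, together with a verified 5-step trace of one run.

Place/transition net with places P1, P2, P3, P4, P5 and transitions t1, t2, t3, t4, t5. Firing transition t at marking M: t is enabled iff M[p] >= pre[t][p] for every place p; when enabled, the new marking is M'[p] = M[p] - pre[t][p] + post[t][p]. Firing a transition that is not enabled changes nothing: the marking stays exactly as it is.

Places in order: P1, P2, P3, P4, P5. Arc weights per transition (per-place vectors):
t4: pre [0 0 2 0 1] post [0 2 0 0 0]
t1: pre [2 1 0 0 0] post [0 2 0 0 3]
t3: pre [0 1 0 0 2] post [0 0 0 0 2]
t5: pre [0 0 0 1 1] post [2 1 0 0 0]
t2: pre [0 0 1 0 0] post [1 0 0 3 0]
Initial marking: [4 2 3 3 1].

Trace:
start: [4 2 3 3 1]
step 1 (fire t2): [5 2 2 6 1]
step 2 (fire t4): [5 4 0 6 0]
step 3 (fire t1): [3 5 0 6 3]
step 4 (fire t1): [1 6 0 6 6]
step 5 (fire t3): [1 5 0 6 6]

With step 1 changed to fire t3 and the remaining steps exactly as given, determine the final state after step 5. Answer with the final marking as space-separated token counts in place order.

0 5 1 3 6

(re-executing from step 1 with the substitution; state before step 1: [4 2 3 3 1])
step 1 (fire t3): [4 2 3 3 1]
step 2 (fire t4): [4 4 1 3 0]
step 3 (fire t1): [2 5 1 3 3]
step 4 (fire t1): [0 6 1 3 6]
step 5 (fire t3): [0 5 1 3 6]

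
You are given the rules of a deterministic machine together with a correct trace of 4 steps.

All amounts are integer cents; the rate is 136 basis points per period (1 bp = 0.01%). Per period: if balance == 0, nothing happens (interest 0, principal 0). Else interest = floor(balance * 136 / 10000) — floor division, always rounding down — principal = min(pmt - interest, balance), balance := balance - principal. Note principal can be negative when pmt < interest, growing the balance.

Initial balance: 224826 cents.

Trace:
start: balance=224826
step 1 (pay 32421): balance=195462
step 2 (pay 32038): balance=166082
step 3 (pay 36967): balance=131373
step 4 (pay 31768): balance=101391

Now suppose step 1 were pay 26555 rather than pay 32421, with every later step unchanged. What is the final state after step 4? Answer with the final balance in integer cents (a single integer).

107500

(re-executing from step 1 with the substitution; state before step 1: balance=224826)
step 1 (pay 26555): balance=201328
step 2 (pay 32038): balance=172028
step 3 (pay 36967): balance=137400
step 4 (pay 31768): balance=107500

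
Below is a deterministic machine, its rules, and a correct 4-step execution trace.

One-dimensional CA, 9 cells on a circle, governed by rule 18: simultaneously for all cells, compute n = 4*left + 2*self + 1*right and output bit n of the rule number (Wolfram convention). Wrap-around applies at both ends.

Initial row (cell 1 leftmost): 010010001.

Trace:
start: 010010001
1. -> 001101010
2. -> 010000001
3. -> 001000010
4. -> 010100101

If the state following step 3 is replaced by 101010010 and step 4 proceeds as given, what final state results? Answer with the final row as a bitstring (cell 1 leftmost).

state after step 3 := 101010010
4. -> 000001100

000001100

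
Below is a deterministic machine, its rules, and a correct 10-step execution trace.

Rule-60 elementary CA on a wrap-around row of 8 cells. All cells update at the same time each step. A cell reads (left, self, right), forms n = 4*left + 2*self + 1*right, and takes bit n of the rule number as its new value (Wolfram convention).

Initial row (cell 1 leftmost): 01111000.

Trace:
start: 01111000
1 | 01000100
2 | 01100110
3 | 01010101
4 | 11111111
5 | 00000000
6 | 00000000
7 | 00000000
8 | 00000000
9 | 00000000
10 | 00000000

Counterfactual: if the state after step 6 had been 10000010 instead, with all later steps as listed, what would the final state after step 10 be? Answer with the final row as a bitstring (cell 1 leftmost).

state after step 6 := 10000010
7 | 11000011
8 | 00100010
9 | 00110011
10 | 10101010

10101010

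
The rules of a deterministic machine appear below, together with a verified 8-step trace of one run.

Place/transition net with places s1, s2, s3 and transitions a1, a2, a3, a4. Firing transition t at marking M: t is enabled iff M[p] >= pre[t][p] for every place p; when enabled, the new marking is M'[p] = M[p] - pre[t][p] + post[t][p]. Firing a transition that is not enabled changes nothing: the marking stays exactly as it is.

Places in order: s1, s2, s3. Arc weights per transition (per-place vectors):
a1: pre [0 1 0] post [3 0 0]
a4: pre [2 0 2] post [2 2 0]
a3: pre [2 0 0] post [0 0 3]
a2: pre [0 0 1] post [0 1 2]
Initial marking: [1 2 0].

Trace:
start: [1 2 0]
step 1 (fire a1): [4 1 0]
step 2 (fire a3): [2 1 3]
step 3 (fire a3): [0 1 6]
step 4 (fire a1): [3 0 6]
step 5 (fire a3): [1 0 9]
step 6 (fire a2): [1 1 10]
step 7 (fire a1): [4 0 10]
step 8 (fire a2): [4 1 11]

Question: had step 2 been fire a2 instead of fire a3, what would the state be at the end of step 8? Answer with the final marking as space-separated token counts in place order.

6 1 8

(re-executing from step 2 with the substitution; state before step 2: [4 1 0])
step 2 (fire a2): [4 1 0]
step 3 (fire a3): [2 1 3]
step 4 (fire a1): [5 0 3]
step 5 (fire a3): [3 0 6]
step 6 (fire a2): [3 1 7]
step 7 (fire a1): [6 0 7]
step 8 (fire a2): [6 1 8]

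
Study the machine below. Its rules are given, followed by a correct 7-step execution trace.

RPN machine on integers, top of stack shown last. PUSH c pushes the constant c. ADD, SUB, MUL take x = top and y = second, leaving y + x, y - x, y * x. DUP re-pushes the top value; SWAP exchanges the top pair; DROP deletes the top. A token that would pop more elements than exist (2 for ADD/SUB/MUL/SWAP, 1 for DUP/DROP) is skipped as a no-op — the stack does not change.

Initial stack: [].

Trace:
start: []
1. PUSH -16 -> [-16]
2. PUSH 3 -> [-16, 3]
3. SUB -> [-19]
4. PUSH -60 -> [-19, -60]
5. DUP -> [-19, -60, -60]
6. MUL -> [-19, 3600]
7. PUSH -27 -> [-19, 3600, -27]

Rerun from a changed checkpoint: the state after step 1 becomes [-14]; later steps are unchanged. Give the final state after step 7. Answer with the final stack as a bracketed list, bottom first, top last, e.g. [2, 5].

[-17, 3600, -27]

state after step 1 := [-14]
2. PUSH 3 -> [-14, 3]
3. SUB -> [-17]
4. PUSH -60 -> [-17, -60]
5. DUP -> [-17, -60, -60]
6. MUL -> [-17, 3600]
7. PUSH -27 -> [-17, 3600, -27]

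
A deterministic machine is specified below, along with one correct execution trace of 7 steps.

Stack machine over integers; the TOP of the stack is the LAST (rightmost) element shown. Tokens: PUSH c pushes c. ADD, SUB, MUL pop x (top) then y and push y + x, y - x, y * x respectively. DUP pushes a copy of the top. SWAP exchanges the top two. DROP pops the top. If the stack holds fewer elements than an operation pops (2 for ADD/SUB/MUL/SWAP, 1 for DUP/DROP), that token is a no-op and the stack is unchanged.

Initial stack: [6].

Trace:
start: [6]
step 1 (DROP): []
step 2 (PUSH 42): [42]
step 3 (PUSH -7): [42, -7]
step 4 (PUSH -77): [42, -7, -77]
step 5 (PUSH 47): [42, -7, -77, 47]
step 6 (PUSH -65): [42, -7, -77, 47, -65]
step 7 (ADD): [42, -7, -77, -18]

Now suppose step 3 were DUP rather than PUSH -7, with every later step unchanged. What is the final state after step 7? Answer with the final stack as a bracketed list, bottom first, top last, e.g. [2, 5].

[42, 42, -77, -18]

(re-executing from step 3 with the substitution; state before step 3: [42])
step 3 (DUP): [42, 42]
step 4 (PUSH -77): [42, 42, -77]
step 5 (PUSH 47): [42, 42, -77, 47]
step 6 (PUSH -65): [42, 42, -77, 47, -65]
step 7 (ADD): [42, 42, -77, -18]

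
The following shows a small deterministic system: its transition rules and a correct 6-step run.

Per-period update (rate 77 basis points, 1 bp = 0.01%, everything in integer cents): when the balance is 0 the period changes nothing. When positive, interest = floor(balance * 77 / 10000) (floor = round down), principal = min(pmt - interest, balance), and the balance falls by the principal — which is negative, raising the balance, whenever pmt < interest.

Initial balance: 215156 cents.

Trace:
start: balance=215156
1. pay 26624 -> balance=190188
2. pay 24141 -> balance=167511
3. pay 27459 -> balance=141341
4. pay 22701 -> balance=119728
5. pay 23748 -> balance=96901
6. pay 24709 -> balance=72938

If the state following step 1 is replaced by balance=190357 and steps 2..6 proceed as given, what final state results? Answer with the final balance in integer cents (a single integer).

state after step 1 := balance=190357
2. pay 24141 -> balance=167681
3. pay 27459 -> balance=141513
4. pay 22701 -> balance=119901
5. pay 23748 -> balance=97076
6. pay 24709 -> balance=73114

73114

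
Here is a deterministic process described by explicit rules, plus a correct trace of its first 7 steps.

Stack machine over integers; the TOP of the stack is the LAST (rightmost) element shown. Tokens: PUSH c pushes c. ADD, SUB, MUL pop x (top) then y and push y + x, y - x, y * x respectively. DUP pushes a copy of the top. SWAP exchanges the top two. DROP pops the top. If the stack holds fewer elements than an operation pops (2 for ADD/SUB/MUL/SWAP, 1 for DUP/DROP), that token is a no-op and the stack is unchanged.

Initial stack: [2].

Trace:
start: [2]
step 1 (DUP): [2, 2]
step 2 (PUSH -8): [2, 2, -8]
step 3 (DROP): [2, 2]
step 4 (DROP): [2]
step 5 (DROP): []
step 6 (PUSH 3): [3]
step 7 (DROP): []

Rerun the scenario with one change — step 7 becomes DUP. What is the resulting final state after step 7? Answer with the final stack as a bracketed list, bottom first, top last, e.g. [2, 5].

(re-executing from step 7 with the substitution; state before step 7: [3])
step 7 (DUP): [3, 3]

[3, 3]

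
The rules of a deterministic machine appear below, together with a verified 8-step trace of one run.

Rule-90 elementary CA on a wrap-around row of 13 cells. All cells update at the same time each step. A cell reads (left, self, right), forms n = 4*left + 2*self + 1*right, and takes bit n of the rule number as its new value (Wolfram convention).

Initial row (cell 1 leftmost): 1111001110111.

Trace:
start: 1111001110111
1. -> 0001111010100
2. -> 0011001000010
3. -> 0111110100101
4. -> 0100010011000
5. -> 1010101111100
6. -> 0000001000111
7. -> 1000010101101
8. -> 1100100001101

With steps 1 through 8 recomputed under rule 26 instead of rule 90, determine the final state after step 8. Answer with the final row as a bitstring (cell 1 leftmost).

1010000100101

(re-executing steps 1..8 under rule 26; state before step 1: 1111001110111)
1. -> 0000111000100
2. -> 0001100101010
3. -> 0011011000001
4. -> 1110010100010
5. -> 1001100010100
6. -> 0111010100011
7. -> 0100000010110
8. -> 1010000100101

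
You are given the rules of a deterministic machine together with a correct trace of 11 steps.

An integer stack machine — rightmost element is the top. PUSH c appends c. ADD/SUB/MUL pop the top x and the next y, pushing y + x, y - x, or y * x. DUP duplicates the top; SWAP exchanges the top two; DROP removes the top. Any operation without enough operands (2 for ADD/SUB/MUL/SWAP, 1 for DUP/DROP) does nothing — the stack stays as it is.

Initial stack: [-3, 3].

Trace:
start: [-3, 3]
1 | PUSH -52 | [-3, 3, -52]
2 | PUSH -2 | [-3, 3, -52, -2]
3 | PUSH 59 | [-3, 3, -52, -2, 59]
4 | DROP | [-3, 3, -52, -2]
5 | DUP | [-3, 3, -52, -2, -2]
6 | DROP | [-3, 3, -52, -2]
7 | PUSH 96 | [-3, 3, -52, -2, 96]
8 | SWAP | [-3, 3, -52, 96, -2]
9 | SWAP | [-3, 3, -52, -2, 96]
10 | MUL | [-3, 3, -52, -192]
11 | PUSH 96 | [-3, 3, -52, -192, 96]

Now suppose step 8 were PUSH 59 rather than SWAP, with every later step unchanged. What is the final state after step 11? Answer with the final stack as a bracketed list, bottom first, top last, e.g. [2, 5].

(re-executing from step 8 with the substitution; state before step 8: [-3, 3, -52, -2, 96])
8 | PUSH 59 | [-3, 3, -52, -2, 96, 59]
9 | SWAP | [-3, 3, -52, -2, 59, 96]
10 | MUL | [-3, 3, -52, -2, 5664]
11 | PUSH 96 | [-3, 3, -52, -2, 5664, 96]

[-3, 3, -52, -2, 5664, 96]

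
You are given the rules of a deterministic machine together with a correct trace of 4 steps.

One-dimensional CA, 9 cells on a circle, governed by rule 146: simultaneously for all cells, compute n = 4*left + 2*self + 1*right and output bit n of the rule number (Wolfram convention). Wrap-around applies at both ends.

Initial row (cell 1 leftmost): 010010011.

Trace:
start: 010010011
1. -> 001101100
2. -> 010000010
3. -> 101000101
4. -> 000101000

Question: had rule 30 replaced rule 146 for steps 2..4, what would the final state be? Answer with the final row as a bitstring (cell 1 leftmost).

(re-executing steps 2..4 under rule 30; state before step 2: 001101100)
2. -> 011001010
3. -> 110111011
4. -> 000100010

000100010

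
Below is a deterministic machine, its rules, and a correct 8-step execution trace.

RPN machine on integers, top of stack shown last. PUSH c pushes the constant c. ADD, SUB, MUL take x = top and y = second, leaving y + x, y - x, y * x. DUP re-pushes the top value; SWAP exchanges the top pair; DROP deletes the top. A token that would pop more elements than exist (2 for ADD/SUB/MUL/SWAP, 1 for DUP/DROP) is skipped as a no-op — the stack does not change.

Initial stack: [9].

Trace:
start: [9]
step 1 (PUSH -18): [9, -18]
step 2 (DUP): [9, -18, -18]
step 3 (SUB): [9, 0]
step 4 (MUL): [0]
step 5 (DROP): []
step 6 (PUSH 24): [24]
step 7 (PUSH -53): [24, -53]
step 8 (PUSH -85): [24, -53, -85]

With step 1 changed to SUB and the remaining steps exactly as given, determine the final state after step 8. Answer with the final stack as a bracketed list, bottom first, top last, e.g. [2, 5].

(re-executing from step 1 with the substitution; state before step 1: [9])
step 1 (SUB): [9]
step 2 (DUP): [9, 9]
step 3 (SUB): [0]
step 4 (MUL): [0]
step 5 (DROP): []
step 6 (PUSH 24): [24]
step 7 (PUSH -53): [24, -53]
step 8 (PUSH -85): [24, -53, -85]

[24, -53, -85]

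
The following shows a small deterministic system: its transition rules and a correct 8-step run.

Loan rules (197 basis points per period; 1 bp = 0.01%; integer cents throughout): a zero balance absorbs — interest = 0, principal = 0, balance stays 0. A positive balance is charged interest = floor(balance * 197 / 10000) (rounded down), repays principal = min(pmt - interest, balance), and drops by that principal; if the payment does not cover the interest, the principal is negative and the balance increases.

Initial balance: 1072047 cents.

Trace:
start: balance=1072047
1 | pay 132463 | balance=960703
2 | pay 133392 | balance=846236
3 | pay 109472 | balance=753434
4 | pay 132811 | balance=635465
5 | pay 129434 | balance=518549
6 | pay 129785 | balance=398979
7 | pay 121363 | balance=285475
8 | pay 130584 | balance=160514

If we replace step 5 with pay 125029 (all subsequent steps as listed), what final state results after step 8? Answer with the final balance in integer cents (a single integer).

(re-executing from step 5 with the substitution; state before step 5: balance=635465)
5 | pay 125029 | balance=522954
6 | pay 129785 | balance=403471
7 | pay 121363 | balance=290056
8 | pay 130584 | balance=165186

165186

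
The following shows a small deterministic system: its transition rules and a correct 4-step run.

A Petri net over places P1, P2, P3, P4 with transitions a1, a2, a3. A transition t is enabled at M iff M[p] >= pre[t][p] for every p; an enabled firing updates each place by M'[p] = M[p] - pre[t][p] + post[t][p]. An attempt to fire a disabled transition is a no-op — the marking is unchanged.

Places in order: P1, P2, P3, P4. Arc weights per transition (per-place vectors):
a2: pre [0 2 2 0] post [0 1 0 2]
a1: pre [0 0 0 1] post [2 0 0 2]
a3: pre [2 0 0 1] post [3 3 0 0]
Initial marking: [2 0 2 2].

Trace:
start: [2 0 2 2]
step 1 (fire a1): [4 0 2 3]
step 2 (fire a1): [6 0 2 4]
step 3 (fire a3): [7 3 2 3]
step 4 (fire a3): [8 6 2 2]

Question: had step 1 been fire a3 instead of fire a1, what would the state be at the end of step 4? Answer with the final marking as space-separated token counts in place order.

(re-executing from step 1 with the substitution; state before step 1: [2 0 2 2])
step 1 (fire a3): [3 3 2 1]
step 2 (fire a1): [5 3 2 2]
step 3 (fire a3): [6 6 2 1]
step 4 (fire a3): [7 9 2 0]

7 9 2 0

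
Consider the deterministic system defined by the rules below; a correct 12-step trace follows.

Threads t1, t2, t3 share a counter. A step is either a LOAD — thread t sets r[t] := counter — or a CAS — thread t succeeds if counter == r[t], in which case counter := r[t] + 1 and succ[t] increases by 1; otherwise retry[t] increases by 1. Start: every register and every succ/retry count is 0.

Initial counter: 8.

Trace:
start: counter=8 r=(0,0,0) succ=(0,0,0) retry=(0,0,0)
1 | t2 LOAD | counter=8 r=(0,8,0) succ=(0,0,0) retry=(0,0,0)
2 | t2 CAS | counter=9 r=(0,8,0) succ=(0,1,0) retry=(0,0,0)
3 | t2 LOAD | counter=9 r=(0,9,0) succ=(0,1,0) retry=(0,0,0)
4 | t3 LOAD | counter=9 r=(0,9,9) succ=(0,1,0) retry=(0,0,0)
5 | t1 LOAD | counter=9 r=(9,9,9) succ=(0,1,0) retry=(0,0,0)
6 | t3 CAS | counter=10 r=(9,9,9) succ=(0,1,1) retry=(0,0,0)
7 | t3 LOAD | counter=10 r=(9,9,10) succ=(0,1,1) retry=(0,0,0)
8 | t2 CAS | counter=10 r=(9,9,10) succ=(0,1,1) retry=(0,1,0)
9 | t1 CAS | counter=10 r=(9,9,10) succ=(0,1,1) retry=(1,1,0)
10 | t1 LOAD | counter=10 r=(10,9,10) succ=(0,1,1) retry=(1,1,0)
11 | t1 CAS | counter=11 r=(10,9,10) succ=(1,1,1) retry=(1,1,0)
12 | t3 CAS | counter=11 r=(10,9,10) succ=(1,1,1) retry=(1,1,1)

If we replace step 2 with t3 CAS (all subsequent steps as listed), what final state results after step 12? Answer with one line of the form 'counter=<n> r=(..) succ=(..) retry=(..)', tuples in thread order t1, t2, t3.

(re-executing from step 2 with the substitution; state before step 2: counter=8 r=(0,8,0) succ=(0,0,0) retry=(0,0,0))
2 | t3 CAS | counter=8 r=(0,8,0) succ=(0,0,0) retry=(0,0,1)
3 | t2 LOAD | counter=8 r=(0,8,0) succ=(0,0,0) retry=(0,0,1)
4 | t3 LOAD | counter=8 r=(0,8,8) succ=(0,0,0) retry=(0,0,1)
5 | t1 LOAD | counter=8 r=(8,8,8) succ=(0,0,0) retry=(0,0,1)
6 | t3 CAS | counter=9 r=(8,8,8) succ=(0,0,1) retry=(0,0,1)
7 | t3 LOAD | counter=9 r=(8,8,9) succ=(0,0,1) retry=(0,0,1)
8 | t2 CAS | counter=9 r=(8,8,9) succ=(0,0,1) retry=(0,1,1)
9 | t1 CAS | counter=9 r=(8,8,9) succ=(0,0,1) retry=(1,1,1)
10 | t1 LOAD | counter=9 r=(9,8,9) succ=(0,0,1) retry=(1,1,1)
11 | t1 CAS | counter=10 r=(9,8,9) succ=(1,0,1) retry=(1,1,1)
12 | t3 CAS | counter=10 r=(9,8,9) succ=(1,0,1) retry=(1,1,2)

counter=10 r=(9,8,9) succ=(1,0,1) retry=(1,1,2)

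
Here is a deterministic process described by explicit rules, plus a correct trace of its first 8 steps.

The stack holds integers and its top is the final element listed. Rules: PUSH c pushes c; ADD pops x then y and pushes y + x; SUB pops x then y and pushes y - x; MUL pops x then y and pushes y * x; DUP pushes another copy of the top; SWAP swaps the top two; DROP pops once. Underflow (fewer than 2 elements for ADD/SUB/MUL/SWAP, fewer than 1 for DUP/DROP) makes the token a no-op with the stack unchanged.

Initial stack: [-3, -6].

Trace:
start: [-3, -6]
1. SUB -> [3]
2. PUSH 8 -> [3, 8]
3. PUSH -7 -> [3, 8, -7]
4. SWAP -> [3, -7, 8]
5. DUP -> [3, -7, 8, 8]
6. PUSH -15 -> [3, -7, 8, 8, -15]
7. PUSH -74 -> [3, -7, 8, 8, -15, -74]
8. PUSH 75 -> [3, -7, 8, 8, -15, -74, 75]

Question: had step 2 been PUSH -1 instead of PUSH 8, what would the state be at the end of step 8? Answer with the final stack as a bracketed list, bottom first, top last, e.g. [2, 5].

(re-executing from step 2 with the substitution; state before step 2: [3])
2. PUSH -1 -> [3, -1]
3. PUSH -7 -> [3, -1, -7]
4. SWAP -> [3, -7, -1]
5. DUP -> [3, -7, -1, -1]
6. PUSH -15 -> [3, -7, -1, -1, -15]
7. PUSH -74 -> [3, -7, -1, -1, -15, -74]
8. PUSH 75 -> [3, -7, -1, -1, -15, -74, 75]

[3, -7, -1, -1, -15, -74, 75]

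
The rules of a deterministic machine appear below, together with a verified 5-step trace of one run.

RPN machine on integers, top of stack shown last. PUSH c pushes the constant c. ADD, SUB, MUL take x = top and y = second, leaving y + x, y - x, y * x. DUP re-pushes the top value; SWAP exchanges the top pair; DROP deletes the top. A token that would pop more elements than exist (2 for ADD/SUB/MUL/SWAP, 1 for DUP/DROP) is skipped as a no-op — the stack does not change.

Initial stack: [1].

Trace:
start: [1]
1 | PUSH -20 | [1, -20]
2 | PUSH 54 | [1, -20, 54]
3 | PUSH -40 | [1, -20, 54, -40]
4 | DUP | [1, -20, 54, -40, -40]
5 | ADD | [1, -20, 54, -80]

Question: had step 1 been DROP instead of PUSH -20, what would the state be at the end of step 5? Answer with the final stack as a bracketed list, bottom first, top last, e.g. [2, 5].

[54, -80]

(re-executing from step 1 with the substitution; state before step 1: [1])
1 | DROP | []
2 | PUSH 54 | [54]
3 | PUSH -40 | [54, -40]
4 | DUP | [54, -40, -40]
5 | ADD | [54, -80]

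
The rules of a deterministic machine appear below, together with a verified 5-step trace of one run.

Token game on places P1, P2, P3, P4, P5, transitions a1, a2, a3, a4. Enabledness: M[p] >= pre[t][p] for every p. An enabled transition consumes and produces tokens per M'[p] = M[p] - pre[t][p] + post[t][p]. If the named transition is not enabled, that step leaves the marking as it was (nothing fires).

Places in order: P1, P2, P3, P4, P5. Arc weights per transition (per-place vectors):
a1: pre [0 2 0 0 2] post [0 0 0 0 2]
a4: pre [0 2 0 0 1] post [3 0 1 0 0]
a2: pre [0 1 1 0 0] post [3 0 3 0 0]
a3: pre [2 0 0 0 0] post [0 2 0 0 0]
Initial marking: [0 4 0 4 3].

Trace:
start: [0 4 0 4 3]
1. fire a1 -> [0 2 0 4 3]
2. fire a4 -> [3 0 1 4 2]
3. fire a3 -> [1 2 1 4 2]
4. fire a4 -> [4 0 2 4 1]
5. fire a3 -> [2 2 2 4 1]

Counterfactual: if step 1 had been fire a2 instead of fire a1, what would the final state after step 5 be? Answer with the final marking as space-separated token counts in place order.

(re-executing from step 1 with the substitution; state before step 1: [0 4 0 4 3])
1. fire a2 -> [0 4 0 4 3]
2. fire a4 -> [3 2 1 4 2]
3. fire a3 -> [1 4 1 4 2]
4. fire a4 -> [4 2 2 4 1]
5. fire a3 -> [2 4 2 4 1]

2 4 2 4 1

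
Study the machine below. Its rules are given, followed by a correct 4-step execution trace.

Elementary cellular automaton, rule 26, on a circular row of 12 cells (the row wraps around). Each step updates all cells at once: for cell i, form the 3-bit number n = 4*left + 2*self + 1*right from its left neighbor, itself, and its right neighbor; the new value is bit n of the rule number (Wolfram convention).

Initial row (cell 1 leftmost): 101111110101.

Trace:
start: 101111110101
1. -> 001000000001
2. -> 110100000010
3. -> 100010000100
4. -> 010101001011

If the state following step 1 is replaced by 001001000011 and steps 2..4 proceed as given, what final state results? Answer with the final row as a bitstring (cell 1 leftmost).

011010110011

state after step 1 := 001001000011
2. -> 110110100110
3. -> 100100011100
4. -> 011010110011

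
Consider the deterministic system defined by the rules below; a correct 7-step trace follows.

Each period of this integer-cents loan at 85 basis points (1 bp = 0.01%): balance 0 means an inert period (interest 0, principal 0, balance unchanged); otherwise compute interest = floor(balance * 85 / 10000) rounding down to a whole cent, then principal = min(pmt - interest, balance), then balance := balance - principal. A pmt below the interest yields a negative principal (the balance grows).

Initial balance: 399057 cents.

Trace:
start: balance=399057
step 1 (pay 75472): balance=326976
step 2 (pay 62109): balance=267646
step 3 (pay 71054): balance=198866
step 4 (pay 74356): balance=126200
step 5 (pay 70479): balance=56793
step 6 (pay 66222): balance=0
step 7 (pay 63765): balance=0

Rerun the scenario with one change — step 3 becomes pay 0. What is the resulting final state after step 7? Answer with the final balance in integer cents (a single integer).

(re-executing from step 3 with the substitution; state before step 3: balance=267646)
step 3 (pay 0): balance=269920
step 4 (pay 74356): balance=197858
step 5 (pay 70479): balance=129060
step 6 (pay 66222): balance=63935
step 7 (pay 63765): balance=713

713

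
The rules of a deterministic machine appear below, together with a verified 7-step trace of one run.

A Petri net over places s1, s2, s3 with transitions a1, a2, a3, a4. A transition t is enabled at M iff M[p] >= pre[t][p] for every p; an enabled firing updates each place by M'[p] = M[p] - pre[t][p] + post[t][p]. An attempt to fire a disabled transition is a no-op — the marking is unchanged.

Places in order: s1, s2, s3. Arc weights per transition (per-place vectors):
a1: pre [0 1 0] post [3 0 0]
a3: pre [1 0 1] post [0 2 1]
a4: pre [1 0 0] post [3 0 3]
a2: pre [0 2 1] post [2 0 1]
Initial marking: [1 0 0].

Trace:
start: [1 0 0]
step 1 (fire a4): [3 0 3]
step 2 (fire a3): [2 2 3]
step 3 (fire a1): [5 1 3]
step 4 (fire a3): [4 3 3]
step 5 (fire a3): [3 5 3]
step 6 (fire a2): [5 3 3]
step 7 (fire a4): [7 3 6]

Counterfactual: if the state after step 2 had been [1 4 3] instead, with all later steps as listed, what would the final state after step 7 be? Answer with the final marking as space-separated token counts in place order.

6 5 6

state after step 2 := [1 4 3]
step 3 (fire a1): [4 3 3]
step 4 (fire a3): [3 5 3]
step 5 (fire a3): [2 7 3]
step 6 (fire a2): [4 5 3]
step 7 (fire a4): [6 5 6]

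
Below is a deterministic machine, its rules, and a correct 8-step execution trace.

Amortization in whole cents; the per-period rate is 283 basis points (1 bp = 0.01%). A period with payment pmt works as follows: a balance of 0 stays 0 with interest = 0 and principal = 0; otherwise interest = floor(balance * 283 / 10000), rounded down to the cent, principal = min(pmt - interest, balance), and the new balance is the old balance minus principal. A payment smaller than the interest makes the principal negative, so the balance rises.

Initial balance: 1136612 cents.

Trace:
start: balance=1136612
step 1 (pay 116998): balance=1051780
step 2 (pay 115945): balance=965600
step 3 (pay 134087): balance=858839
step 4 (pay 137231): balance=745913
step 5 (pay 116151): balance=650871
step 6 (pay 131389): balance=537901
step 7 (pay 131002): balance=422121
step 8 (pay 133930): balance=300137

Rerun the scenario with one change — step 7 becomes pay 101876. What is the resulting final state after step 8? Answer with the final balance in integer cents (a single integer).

(re-executing from step 7 with the substitution; state before step 7: balance=537901)
step 7 (pay 101876): balance=451247
step 8 (pay 133930): balance=330087

330087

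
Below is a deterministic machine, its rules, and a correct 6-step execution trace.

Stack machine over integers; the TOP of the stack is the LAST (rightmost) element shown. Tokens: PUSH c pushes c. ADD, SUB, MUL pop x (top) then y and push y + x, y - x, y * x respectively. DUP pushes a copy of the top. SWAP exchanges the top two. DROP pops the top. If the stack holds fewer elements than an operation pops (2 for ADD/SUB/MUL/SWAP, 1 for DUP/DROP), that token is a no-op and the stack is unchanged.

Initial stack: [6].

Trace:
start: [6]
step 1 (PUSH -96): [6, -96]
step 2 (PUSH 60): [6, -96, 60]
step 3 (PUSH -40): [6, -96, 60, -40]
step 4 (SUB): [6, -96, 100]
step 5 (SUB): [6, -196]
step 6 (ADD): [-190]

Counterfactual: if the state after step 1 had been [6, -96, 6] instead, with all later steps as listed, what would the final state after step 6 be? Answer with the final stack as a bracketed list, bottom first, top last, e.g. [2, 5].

state after step 1 := [6, -96, 6]
step 2 (PUSH 60): [6, -96, 6, 60]
step 3 (PUSH -40): [6, -96, 6, 60, -40]
step 4 (SUB): [6, -96, 6, 100]
step 5 (SUB): [6, -96, -94]
step 6 (ADD): [6, -190]

[6, -190]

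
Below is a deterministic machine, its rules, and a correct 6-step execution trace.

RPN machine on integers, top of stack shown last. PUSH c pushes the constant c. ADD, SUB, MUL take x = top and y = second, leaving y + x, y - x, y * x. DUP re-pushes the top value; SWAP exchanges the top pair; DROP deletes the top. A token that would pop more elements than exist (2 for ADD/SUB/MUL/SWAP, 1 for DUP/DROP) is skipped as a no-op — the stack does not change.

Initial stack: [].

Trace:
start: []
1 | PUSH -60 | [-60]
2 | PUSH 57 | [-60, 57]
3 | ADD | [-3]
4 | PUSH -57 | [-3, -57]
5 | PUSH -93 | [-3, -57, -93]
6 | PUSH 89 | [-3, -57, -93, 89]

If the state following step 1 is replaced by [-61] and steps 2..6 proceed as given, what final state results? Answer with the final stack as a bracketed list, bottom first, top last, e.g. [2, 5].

[-4, -57, -93, 89]

state after step 1 := [-61]
2 | PUSH 57 | [-61, 57]
3 | ADD | [-4]
4 | PUSH -57 | [-4, -57]
5 | PUSH -93 | [-4, -57, -93]
6 | PUSH 89 | [-4, -57, -93, 89]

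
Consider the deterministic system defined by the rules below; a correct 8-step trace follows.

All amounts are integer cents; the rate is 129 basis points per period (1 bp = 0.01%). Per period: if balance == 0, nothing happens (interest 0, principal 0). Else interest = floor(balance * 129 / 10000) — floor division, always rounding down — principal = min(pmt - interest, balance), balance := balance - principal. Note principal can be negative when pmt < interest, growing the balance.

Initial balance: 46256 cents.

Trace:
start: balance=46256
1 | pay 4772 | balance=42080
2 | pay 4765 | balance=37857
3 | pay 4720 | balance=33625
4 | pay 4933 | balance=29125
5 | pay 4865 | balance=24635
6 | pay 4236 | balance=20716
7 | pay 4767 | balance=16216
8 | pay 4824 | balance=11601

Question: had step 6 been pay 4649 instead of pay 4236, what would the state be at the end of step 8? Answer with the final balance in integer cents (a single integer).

11176

(re-executing from step 6 with the substitution; state before step 6: balance=24635)
6 | pay 4649 | balance=20303
7 | pay 4767 | balance=15797
8 | pay 4824 | balance=11176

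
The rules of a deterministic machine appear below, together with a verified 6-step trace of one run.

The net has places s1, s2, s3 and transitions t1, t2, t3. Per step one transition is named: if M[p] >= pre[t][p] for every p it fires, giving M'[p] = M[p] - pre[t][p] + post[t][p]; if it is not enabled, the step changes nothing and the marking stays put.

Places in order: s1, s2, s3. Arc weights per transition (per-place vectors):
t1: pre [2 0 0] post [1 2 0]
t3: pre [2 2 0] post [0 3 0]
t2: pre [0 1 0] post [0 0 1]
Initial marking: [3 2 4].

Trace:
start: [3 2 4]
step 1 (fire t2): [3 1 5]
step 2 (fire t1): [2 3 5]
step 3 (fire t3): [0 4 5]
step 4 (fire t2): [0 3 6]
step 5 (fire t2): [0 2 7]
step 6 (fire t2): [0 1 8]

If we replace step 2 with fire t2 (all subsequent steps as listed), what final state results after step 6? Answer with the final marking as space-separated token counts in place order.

(re-executing from step 2 with the substitution; state before step 2: [3 1 5])
step 2 (fire t2): [3 0 6]
step 3 (fire t3): [3 0 6]
step 4 (fire t2): [3 0 6]
step 5 (fire t2): [3 0 6]
step 6 (fire t2): [3 0 6]

3 0 6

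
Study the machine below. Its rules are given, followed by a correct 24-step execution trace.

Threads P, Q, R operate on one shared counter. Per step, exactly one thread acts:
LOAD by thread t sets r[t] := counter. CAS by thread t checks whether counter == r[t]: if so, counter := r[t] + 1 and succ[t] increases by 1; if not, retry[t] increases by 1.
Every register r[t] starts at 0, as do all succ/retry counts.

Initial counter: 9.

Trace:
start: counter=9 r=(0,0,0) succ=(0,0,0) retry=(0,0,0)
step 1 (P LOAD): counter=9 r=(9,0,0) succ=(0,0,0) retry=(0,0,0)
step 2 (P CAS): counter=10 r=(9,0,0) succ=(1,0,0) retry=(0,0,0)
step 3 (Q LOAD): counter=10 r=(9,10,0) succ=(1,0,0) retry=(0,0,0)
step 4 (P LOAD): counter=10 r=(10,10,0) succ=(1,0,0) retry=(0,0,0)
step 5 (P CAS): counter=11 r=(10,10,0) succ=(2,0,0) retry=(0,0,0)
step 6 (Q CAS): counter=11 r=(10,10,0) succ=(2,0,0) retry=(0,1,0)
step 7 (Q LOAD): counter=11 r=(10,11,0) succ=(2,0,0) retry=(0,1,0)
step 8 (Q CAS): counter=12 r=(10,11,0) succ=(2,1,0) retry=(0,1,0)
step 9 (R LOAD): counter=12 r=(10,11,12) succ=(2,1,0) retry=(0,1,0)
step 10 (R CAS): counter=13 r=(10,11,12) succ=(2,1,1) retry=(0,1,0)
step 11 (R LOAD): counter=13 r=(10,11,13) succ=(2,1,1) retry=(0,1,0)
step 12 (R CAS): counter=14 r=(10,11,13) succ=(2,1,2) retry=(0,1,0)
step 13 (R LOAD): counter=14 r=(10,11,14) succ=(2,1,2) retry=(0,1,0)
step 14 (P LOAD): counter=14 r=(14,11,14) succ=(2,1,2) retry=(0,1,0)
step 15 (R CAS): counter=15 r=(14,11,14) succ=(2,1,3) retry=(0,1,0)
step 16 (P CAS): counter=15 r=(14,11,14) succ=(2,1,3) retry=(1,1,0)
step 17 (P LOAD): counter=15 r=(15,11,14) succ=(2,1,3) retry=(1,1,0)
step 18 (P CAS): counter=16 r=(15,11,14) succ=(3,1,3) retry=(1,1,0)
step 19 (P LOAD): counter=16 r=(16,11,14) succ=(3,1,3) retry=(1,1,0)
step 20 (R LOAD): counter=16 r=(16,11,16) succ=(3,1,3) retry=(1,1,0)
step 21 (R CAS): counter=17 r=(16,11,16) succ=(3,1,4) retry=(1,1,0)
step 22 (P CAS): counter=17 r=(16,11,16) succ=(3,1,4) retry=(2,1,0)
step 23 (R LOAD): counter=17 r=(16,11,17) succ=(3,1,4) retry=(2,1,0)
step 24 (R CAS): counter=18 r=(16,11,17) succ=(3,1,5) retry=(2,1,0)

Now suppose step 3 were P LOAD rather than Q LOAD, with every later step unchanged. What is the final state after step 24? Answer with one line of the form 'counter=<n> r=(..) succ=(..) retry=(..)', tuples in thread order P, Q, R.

counter=18 r=(16,11,17) succ=(3,1,5) retry=(2,1,0)

(re-executing from step 3 with the substitution; state before step 3: counter=10 r=(9,0,0) succ=(1,0,0) retry=(0,0,0))
step 3 (P LOAD): counter=10 r=(10,0,0) succ=(1,0,0) retry=(0,0,0)
step 4 (P LOAD): counter=10 r=(10,0,0) succ=(1,0,0) retry=(0,0,0)
step 5 (P CAS): counter=11 r=(10,0,0) succ=(2,0,0) retry=(0,0,0)
step 6 (Q CAS): counter=11 r=(10,0,0) succ=(2,0,0) retry=(0,1,0)
step 7 (Q LOAD): counter=11 r=(10,11,0) succ=(2,0,0) retry=(0,1,0)
step 8 (Q CAS): counter=12 r=(10,11,0) succ=(2,1,0) retry=(0,1,0)
step 9 (R LOAD): counter=12 r=(10,11,12) succ=(2,1,0) retry=(0,1,0)
step 10 (R CAS): counter=13 r=(10,11,12) succ=(2,1,1) retry=(0,1,0)
step 11 (R LOAD): counter=13 r=(10,11,13) succ=(2,1,1) retry=(0,1,0)
step 12 (R CAS): counter=14 r=(10,11,13) succ=(2,1,2) retry=(0,1,0)
step 13 (R LOAD): counter=14 r=(10,11,14) succ=(2,1,2) retry=(0,1,0)
step 14 (P LOAD): counter=14 r=(14,11,14) succ=(2,1,2) retry=(0,1,0)
step 15 (R CAS): counter=15 r=(14,11,14) succ=(2,1,3) retry=(0,1,0)
step 16 (P CAS): counter=15 r=(14,11,14) succ=(2,1,3) retry=(1,1,0)
step 17 (P LOAD): counter=15 r=(15,11,14) succ=(2,1,3) retry=(1,1,0)
step 18 (P CAS): counter=16 r=(15,11,14) succ=(3,1,3) retry=(1,1,0)
step 19 (P LOAD): counter=16 r=(16,11,14) succ=(3,1,3) retry=(1,1,0)
step 20 (R LOAD): counter=16 r=(16,11,16) succ=(3,1,3) retry=(1,1,0)
step 21 (R CAS): counter=17 r=(16,11,16) succ=(3,1,4) retry=(1,1,0)
step 22 (P CAS): counter=17 r=(16,11,16) succ=(3,1,4) retry=(2,1,0)
step 23 (R LOAD): counter=17 r=(16,11,17) succ=(3,1,4) retry=(2,1,0)
step 24 (R CAS): counter=18 r=(16,11,17) succ=(3,1,5) retry=(2,1,0)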